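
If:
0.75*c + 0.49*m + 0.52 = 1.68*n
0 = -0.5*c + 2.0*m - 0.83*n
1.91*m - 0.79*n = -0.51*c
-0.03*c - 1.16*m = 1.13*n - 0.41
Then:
No Solution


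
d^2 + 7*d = d*(d + 7)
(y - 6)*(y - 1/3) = y^2 - 19*y/3 + 2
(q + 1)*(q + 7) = q^2 + 8*q + 7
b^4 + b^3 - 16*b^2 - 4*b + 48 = (b - 3)*(b - 2)*(b + 2)*(b + 4)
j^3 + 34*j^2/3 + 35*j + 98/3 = (j + 2)*(j + 7/3)*(j + 7)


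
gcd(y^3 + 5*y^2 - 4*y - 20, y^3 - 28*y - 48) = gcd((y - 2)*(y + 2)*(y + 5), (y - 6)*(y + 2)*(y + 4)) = y + 2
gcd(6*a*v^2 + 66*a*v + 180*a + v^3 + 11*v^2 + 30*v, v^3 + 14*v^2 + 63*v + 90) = v^2 + 11*v + 30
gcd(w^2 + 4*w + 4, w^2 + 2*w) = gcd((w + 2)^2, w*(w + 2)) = w + 2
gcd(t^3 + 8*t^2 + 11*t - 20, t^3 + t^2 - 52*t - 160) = t^2 + 9*t + 20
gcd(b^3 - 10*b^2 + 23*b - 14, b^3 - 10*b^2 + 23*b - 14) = b^3 - 10*b^2 + 23*b - 14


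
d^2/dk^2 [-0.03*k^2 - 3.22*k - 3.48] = -0.0600000000000000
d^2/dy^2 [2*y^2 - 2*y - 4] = 4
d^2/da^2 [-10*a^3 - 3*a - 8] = -60*a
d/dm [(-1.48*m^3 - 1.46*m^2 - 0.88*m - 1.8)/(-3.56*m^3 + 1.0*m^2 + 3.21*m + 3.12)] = (-1.77635683940025e-15*m^5 - 6.6776*m^4 - 15.7672*m^3 - 36.8834*m^2 - 5.5104*m + 3.0324)/(12.6736*m^6 - 7.12*m^5 - 21.8552*m^4 - 15.7944*m^3 + 16.5441*m^2 + 20.0304*m + 9.7344)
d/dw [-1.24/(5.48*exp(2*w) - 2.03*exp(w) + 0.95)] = (13.5904*exp(w) - 2.5172)*exp(w)/(5.48*exp(2*w) - 2.03*exp(w) + 0.95)^2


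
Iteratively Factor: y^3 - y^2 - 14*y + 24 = (y - 3)*(y^2 + 2*y - 8) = (y - 3)*(y + 4)*(y - 2)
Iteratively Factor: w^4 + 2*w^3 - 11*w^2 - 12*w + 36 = (w + 3)*(w^3 - w^2 - 8*w + 12) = (w - 2)*(w + 3)*(w^2 + w - 6) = (w - 2)*(w + 3)^2*(w - 2)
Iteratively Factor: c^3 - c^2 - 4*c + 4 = (c + 2)*(c^2 - 3*c + 2) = (c - 2)*(c + 2)*(c - 1)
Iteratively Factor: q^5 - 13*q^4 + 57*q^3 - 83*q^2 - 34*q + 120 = (q - 2)*(q^4 - 11*q^3 + 35*q^2 - 13*q - 60) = (q - 3)*(q - 2)*(q^3 - 8*q^2 + 11*q + 20) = (q - 3)*(q - 2)*(q + 1)*(q^2 - 9*q + 20) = (q - 4)*(q - 3)*(q - 2)*(q + 1)*(q - 5)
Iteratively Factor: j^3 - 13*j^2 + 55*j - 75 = (j - 5)*(j^2 - 8*j + 15) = (j - 5)^2*(j - 3)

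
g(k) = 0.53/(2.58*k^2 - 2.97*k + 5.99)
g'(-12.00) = 0.00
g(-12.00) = 0.00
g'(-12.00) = 0.00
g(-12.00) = 0.00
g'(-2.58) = 0.01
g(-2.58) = 0.02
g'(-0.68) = 0.04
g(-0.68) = 0.06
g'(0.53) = 0.00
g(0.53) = 0.10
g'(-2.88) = 0.01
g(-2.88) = 0.01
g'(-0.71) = 0.04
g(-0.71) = 0.06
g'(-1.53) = 0.02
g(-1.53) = 0.03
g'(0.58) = -0.00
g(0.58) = 0.10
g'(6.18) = -0.00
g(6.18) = 0.01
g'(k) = 0.53*(2.97 - 5.16*k)/(2.58*k^2 - 2.97*k + 5.99)^2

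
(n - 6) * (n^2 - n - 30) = n^3 - 7*n^2 - 24*n + 180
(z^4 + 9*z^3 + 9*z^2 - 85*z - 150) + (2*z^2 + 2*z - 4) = z^4 + 9*z^3 + 11*z^2 - 83*z - 154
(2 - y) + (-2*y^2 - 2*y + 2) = -2*y^2 - 3*y + 4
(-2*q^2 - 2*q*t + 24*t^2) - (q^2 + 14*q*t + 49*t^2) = -3*q^2 - 16*q*t - 25*t^2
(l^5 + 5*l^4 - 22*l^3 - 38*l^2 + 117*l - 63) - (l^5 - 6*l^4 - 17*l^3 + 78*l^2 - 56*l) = 11*l^4 - 5*l^3 - 116*l^2 + 173*l - 63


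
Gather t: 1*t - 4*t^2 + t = -4*t^2 + 2*t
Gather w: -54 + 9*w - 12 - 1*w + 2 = 8*w - 64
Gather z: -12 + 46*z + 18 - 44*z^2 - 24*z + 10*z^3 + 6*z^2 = 10*z^3 - 38*z^2 + 22*z + 6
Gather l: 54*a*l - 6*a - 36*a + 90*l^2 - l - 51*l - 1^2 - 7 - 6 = -42*a + 90*l^2 + l*(54*a - 52) - 14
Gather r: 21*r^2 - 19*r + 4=21*r^2 - 19*r + 4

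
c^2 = c^2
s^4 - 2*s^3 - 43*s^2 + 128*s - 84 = (s - 6)*(s - 2)*(s - 1)*(s + 7)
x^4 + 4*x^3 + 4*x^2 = x^2*(x + 2)^2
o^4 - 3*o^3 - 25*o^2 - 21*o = o*(o - 7)*(o + 1)*(o + 3)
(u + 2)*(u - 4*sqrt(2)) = u^2 - 4*sqrt(2)*u + 2*u - 8*sqrt(2)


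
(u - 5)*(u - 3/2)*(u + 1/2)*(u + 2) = u^4 - 4*u^3 - 31*u^2/4 + 49*u/4 + 15/2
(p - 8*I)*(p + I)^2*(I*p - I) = I*p^4 + 6*p^3 - I*p^3 - 6*p^2 + 15*I*p^2 - 8*p - 15*I*p + 8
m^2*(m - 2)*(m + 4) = m^4 + 2*m^3 - 8*m^2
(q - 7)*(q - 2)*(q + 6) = q^3 - 3*q^2 - 40*q + 84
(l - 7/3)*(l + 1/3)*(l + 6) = l^3 + 4*l^2 - 115*l/9 - 14/3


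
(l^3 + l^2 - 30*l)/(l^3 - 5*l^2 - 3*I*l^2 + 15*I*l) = (l + 6)/(l - 3*I)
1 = 1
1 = 1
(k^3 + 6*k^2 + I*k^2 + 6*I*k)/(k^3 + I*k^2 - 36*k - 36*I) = k/(k - 6)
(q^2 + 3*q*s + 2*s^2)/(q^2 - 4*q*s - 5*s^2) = (q + 2*s)/(q - 5*s)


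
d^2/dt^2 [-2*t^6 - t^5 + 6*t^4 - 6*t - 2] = t^2*(-60*t^2 - 20*t + 72)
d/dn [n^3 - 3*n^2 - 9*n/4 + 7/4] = 3*n^2 - 6*n - 9/4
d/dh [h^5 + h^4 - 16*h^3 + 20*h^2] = h*(5*h^3 + 4*h^2 - 48*h + 40)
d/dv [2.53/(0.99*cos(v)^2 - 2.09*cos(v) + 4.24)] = (5.0094*cos(v) - 5.2877)*sin(v)/(0.99*cos(v)^2 - 2.09*cos(v) + 4.24)^2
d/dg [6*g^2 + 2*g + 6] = 12*g + 2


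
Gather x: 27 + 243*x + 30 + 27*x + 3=270*x + 60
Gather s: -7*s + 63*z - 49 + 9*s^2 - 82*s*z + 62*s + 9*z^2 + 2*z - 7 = 9*s^2 + s*(55 - 82*z) + 9*z^2 + 65*z - 56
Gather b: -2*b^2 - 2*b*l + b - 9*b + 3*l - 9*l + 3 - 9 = -2*b^2 + b*(-2*l - 8) - 6*l - 6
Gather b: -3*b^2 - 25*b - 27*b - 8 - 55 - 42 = -3*b^2 - 52*b - 105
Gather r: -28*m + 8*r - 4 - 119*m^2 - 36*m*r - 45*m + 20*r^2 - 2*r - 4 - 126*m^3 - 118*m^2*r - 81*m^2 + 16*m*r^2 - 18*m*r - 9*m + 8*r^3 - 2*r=-126*m^3 - 200*m^2 - 82*m + 8*r^3 + r^2*(16*m + 20) + r*(-118*m^2 - 54*m + 4) - 8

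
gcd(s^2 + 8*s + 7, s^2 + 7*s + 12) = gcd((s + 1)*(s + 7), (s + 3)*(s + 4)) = 1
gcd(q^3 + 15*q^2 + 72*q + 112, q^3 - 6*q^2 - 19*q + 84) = q + 4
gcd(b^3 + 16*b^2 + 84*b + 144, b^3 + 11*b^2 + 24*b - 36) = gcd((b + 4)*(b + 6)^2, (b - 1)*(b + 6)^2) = b^2 + 12*b + 36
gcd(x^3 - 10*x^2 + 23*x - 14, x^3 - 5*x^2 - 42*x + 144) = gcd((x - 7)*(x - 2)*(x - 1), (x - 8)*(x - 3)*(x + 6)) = 1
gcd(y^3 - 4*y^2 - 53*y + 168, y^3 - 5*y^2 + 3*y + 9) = y - 3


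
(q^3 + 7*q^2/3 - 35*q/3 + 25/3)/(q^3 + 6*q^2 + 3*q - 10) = (q - 5/3)/(q + 2)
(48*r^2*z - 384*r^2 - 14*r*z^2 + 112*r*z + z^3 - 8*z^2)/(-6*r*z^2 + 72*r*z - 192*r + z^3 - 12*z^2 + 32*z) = (-8*r + z)/(z - 4)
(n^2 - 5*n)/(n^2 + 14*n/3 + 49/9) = 9*n*(n - 5)/(9*n^2 + 42*n + 49)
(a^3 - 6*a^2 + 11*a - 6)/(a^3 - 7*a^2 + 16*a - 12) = (a - 1)/(a - 2)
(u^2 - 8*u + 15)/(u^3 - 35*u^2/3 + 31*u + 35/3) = 3*(u - 3)/(3*u^2 - 20*u - 7)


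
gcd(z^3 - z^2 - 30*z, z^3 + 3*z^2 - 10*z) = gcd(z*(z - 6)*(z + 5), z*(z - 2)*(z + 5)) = z^2 + 5*z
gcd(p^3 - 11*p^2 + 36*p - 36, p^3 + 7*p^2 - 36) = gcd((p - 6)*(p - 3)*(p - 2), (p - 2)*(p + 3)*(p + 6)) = p - 2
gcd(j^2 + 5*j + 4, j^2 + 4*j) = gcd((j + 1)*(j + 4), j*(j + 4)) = j + 4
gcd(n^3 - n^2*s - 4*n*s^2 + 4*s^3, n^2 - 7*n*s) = 1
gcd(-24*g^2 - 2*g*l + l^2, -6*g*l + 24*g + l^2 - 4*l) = 6*g - l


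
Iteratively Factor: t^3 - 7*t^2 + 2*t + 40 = (t + 2)*(t^2 - 9*t + 20) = (t - 4)*(t + 2)*(t - 5)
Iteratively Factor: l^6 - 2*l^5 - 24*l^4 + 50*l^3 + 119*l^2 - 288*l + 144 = (l + 4)*(l^5 - 6*l^4 + 50*l^2 - 81*l + 36) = (l + 3)*(l + 4)*(l^4 - 9*l^3 + 27*l^2 - 31*l + 12) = (l - 3)*(l + 3)*(l + 4)*(l^3 - 6*l^2 + 9*l - 4) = (l - 3)*(l - 1)*(l + 3)*(l + 4)*(l^2 - 5*l + 4) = (l - 4)*(l - 3)*(l - 1)*(l + 3)*(l + 4)*(l - 1)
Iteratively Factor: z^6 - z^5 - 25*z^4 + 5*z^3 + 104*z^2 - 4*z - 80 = (z - 5)*(z^5 + 4*z^4 - 5*z^3 - 20*z^2 + 4*z + 16) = (z - 5)*(z - 2)*(z^4 + 6*z^3 + 7*z^2 - 6*z - 8) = (z - 5)*(z - 2)*(z + 1)*(z^3 + 5*z^2 + 2*z - 8) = (z - 5)*(z - 2)*(z + 1)*(z + 2)*(z^2 + 3*z - 4) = (z - 5)*(z - 2)*(z - 1)*(z + 1)*(z + 2)*(z + 4)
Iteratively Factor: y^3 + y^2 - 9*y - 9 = (y + 3)*(y^2 - 2*y - 3) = (y - 3)*(y + 3)*(y + 1)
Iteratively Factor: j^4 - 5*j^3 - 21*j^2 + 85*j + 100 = (j - 5)*(j^3 - 21*j - 20) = (j - 5)*(j + 4)*(j^2 - 4*j - 5) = (j - 5)^2*(j + 4)*(j + 1)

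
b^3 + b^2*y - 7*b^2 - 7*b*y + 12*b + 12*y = (b - 4)*(b - 3)*(b + y)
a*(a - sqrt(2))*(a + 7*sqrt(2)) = a^3 + 6*sqrt(2)*a^2 - 14*a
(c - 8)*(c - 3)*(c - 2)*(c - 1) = c^4 - 14*c^3 + 59*c^2 - 94*c + 48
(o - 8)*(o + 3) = o^2 - 5*o - 24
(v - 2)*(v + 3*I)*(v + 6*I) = v^3 - 2*v^2 + 9*I*v^2 - 18*v - 18*I*v + 36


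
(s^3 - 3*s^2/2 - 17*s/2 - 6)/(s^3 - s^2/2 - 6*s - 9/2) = (s - 4)/(s - 3)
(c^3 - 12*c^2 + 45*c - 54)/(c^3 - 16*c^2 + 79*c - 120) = (c^2 - 9*c + 18)/(c^2 - 13*c + 40)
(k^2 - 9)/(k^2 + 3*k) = (k - 3)/k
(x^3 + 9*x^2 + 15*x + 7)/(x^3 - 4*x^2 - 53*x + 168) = (x^2 + 2*x + 1)/(x^2 - 11*x + 24)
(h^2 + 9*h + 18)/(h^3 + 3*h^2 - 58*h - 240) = (h + 3)/(h^2 - 3*h - 40)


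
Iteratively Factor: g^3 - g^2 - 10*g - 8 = (g - 4)*(g^2 + 3*g + 2) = (g - 4)*(g + 2)*(g + 1)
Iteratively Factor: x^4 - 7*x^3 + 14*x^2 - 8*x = (x - 4)*(x^3 - 3*x^2 + 2*x) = (x - 4)*(x - 1)*(x^2 - 2*x) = x*(x - 4)*(x - 1)*(x - 2)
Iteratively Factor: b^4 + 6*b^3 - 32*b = (b - 2)*(b^3 + 8*b^2 + 16*b) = (b - 2)*(b + 4)*(b^2 + 4*b) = b*(b - 2)*(b + 4)*(b + 4)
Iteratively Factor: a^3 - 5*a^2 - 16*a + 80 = (a - 4)*(a^2 - a - 20) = (a - 5)*(a - 4)*(a + 4)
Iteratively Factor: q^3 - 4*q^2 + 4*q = (q)*(q^2 - 4*q + 4) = q*(q - 2)*(q - 2)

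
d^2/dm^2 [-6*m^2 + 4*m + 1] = -12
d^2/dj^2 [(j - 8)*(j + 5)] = 2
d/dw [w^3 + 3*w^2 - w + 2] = 3*w^2 + 6*w - 1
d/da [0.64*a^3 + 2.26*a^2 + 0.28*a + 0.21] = 1.92*a^2 + 4.52*a + 0.28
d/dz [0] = 0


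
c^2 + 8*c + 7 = (c + 1)*(c + 7)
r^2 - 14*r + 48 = (r - 8)*(r - 6)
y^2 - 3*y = y*(y - 3)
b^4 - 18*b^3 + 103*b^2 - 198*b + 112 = (b - 8)*(b - 7)*(b - 2)*(b - 1)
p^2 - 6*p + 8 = (p - 4)*(p - 2)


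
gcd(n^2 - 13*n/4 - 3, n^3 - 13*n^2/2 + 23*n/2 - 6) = n - 4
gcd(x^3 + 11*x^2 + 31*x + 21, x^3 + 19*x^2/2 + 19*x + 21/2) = x^2 + 8*x + 7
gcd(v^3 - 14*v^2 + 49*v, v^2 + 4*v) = v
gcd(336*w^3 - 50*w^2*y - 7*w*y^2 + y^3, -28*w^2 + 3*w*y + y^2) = 7*w + y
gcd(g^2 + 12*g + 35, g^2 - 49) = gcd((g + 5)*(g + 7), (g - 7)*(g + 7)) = g + 7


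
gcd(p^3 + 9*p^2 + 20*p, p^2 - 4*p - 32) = p + 4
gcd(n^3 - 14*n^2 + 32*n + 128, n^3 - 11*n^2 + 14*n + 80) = n^2 - 6*n - 16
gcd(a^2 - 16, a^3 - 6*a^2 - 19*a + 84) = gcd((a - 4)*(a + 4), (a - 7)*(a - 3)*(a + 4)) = a + 4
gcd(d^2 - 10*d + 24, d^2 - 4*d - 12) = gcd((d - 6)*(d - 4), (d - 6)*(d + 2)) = d - 6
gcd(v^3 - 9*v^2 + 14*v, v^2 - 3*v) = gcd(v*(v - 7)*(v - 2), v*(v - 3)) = v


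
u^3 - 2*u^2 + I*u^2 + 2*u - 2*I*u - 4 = (u - 2)*(u - I)*(u + 2*I)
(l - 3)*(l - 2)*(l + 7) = l^3 + 2*l^2 - 29*l + 42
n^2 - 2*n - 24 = (n - 6)*(n + 4)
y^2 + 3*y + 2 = (y + 1)*(y + 2)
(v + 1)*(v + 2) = v^2 + 3*v + 2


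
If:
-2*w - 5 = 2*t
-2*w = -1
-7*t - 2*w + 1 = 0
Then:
No Solution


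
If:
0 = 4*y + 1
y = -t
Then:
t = 1/4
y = -1/4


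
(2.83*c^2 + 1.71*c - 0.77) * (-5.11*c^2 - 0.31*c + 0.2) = -14.4613*c^4 - 9.6154*c^3 + 3.9706*c^2 + 0.5807*c - 0.154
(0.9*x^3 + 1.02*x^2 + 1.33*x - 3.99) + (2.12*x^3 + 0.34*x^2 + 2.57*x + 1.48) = 3.02*x^3 + 1.36*x^2 + 3.9*x - 2.51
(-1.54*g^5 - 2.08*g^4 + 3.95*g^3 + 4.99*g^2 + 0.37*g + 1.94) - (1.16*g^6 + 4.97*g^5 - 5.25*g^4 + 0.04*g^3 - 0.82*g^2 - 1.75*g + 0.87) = -1.16*g^6 - 6.51*g^5 + 3.17*g^4 + 3.91*g^3 + 5.81*g^2 + 2.12*g + 1.07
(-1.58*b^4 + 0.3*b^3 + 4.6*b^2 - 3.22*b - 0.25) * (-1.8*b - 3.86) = 2.844*b^5 + 5.5588*b^4 - 9.438*b^3 - 11.96*b^2 + 12.8792*b + 0.965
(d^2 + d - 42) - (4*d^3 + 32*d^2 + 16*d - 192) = -4*d^3 - 31*d^2 - 15*d + 150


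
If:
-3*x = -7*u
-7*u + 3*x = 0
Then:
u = 3*x/7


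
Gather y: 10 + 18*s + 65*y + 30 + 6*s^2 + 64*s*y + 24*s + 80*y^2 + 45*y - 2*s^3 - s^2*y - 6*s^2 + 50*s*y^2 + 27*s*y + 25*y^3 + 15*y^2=-2*s^3 + 42*s + 25*y^3 + y^2*(50*s + 95) + y*(-s^2 + 91*s + 110) + 40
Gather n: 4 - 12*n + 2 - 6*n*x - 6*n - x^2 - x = n*(-6*x - 18) - x^2 - x + 6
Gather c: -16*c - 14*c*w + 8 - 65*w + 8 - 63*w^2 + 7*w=c*(-14*w - 16) - 63*w^2 - 58*w + 16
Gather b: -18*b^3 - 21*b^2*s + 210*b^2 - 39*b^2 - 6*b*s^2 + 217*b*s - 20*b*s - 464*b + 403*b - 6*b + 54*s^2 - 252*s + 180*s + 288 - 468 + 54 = -18*b^3 + b^2*(171 - 21*s) + b*(-6*s^2 + 197*s - 67) + 54*s^2 - 72*s - 126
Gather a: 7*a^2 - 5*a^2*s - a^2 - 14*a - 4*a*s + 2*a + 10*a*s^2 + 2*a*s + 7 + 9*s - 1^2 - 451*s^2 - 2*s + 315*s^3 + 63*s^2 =a^2*(6 - 5*s) + a*(10*s^2 - 2*s - 12) + 315*s^3 - 388*s^2 + 7*s + 6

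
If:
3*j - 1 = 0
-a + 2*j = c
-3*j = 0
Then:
No Solution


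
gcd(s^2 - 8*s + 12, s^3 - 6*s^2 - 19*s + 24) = 1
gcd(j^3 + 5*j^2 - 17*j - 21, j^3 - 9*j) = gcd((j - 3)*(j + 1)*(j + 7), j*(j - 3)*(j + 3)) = j - 3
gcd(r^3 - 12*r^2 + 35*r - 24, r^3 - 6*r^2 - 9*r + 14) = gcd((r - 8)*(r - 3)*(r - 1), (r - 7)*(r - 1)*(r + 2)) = r - 1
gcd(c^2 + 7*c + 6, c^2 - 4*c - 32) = 1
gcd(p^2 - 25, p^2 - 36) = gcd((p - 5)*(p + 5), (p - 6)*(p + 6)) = 1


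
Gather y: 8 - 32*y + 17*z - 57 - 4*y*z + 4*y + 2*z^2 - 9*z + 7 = y*(-4*z - 28) + 2*z^2 + 8*z - 42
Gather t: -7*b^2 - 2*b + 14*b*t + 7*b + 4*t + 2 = -7*b^2 + 5*b + t*(14*b + 4) + 2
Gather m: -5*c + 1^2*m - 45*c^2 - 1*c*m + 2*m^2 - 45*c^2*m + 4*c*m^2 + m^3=-45*c^2 - 5*c + m^3 + m^2*(4*c + 2) + m*(-45*c^2 - c + 1)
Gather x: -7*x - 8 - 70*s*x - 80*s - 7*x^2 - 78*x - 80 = -80*s - 7*x^2 + x*(-70*s - 85) - 88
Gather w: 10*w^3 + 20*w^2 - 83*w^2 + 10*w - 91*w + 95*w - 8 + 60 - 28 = 10*w^3 - 63*w^2 + 14*w + 24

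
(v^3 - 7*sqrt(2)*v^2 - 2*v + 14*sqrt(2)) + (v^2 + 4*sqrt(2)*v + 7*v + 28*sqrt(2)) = v^3 - 7*sqrt(2)*v^2 + v^2 + 5*v + 4*sqrt(2)*v + 42*sqrt(2)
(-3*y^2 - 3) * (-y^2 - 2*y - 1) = 3*y^4 + 6*y^3 + 6*y^2 + 6*y + 3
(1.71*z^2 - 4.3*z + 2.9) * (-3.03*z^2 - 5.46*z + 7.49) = -5.1813*z^4 + 3.6924*z^3 + 27.4989*z^2 - 48.041*z + 21.721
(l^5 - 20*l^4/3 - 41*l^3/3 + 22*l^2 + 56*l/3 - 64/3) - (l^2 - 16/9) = l^5 - 20*l^4/3 - 41*l^3/3 + 21*l^2 + 56*l/3 - 176/9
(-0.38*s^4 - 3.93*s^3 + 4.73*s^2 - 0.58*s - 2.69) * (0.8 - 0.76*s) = 0.2888*s^5 + 2.6828*s^4 - 6.7388*s^3 + 4.2248*s^2 + 1.5804*s - 2.152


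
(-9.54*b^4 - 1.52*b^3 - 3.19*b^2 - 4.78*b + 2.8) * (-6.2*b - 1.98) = 59.148*b^5 + 28.3132*b^4 + 22.7876*b^3 + 35.9522*b^2 - 7.8956*b - 5.544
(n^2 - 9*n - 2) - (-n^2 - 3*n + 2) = 2*n^2 - 6*n - 4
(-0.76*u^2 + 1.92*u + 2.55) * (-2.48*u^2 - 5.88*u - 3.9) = 1.8848*u^4 - 0.2928*u^3 - 14.6496*u^2 - 22.482*u - 9.945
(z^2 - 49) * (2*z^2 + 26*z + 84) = 2*z^4 + 26*z^3 - 14*z^2 - 1274*z - 4116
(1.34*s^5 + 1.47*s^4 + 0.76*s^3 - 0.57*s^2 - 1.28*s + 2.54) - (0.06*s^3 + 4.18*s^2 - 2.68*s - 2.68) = 1.34*s^5 + 1.47*s^4 + 0.7*s^3 - 4.75*s^2 + 1.4*s + 5.22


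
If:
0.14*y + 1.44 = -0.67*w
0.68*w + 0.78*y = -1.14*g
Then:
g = 1.28201099764336 - 0.559570568211574*y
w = -0.208955223880597*y - 2.14925373134328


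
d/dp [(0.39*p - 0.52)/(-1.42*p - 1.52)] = (-1.890304*p - 2.023424)/(1.42*p + 1.52)^3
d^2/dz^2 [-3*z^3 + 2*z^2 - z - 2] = 4 - 18*z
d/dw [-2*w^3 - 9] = -6*w^2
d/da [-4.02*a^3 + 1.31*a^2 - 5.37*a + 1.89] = -12.06*a^2 + 2.62*a - 5.37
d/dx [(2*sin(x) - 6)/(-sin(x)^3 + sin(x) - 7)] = 2*(2*sin(x)^3 - 9*sin(x)^2 - 4)*cos(x)/(-sin(x)*cos(x)^2 + 7)^2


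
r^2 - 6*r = r*(r - 6)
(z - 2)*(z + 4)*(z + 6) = z^3 + 8*z^2 + 4*z - 48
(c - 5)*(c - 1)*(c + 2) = c^3 - 4*c^2 - 7*c + 10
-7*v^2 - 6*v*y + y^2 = (-7*v + y)*(v + y)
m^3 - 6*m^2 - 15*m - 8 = (m - 8)*(m + 1)^2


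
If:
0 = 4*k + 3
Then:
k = -3/4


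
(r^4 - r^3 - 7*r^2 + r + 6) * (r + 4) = r^5 + 3*r^4 - 11*r^3 - 27*r^2 + 10*r + 24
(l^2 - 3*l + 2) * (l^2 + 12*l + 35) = l^4 + 9*l^3 + l^2 - 81*l + 70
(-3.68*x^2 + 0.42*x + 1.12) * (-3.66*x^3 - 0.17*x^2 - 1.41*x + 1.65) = 13.4688*x^5 - 0.9116*x^4 + 1.0182*x^3 - 6.8546*x^2 - 0.8862*x + 1.848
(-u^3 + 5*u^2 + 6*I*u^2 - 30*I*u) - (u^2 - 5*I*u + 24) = -u^3 + 4*u^2 + 6*I*u^2 - 25*I*u - 24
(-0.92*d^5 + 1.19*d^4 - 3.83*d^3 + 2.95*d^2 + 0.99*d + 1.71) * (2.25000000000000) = -2.07*d^5 + 2.6775*d^4 - 8.6175*d^3 + 6.6375*d^2 + 2.2275*d + 3.8475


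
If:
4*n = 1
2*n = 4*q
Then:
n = 1/4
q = 1/8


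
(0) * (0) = 0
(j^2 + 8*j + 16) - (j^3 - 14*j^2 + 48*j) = -j^3 + 15*j^2 - 40*j + 16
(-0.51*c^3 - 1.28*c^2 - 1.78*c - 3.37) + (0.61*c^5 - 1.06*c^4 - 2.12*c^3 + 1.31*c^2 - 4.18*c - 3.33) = 0.61*c^5 - 1.06*c^4 - 2.63*c^3 + 0.03*c^2 - 5.96*c - 6.7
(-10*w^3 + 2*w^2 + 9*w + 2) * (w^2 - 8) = -10*w^5 + 2*w^4 + 89*w^3 - 14*w^2 - 72*w - 16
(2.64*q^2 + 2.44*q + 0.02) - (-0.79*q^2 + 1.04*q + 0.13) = 3.43*q^2 + 1.4*q - 0.11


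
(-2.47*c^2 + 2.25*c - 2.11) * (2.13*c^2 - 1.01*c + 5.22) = -5.2611*c^4 + 7.2872*c^3 - 19.6602*c^2 + 13.8761*c - 11.0142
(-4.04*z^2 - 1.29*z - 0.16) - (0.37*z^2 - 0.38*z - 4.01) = -4.41*z^2 - 0.91*z + 3.85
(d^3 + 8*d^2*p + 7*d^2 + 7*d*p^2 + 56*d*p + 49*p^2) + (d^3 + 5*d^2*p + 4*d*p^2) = 2*d^3 + 13*d^2*p + 7*d^2 + 11*d*p^2 + 56*d*p + 49*p^2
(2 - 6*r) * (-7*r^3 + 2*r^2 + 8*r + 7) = 42*r^4 - 26*r^3 - 44*r^2 - 26*r + 14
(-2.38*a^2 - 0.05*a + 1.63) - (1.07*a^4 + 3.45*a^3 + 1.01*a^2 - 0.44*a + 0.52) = -1.07*a^4 - 3.45*a^3 - 3.39*a^2 + 0.39*a + 1.11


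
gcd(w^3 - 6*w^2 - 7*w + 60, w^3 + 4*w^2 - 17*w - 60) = w^2 - w - 12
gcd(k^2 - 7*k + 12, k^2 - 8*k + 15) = k - 3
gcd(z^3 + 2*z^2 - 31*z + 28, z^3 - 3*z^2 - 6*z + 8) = z^2 - 5*z + 4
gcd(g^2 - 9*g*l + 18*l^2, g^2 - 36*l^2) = g - 6*l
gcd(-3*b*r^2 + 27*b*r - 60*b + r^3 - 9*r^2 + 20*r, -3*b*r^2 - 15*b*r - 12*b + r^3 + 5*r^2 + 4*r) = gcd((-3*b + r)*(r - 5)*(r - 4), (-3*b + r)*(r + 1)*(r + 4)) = -3*b + r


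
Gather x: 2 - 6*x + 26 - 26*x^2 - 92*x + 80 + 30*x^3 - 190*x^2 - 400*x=30*x^3 - 216*x^2 - 498*x + 108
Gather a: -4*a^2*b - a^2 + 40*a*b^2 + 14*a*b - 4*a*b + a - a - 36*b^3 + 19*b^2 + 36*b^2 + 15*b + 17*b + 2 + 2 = a^2*(-4*b - 1) + a*(40*b^2 + 10*b) - 36*b^3 + 55*b^2 + 32*b + 4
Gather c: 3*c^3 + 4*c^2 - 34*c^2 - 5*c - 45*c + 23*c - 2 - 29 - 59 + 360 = 3*c^3 - 30*c^2 - 27*c + 270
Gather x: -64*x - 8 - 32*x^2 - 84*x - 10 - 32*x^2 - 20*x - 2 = -64*x^2 - 168*x - 20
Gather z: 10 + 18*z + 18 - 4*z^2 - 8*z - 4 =-4*z^2 + 10*z + 24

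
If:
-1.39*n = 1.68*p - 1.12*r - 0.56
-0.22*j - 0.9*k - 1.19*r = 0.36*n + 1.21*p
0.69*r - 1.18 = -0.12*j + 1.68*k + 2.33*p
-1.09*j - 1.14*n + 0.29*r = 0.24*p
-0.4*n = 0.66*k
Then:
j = -0.72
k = -0.48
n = 0.80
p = -0.09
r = 0.35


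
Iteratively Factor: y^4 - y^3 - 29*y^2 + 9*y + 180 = (y + 4)*(y^3 - 5*y^2 - 9*y + 45) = (y + 3)*(y + 4)*(y^2 - 8*y + 15) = (y - 3)*(y + 3)*(y + 4)*(y - 5)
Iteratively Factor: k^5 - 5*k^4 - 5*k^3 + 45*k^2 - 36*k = (k)*(k^4 - 5*k^3 - 5*k^2 + 45*k - 36) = k*(k - 1)*(k^3 - 4*k^2 - 9*k + 36) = k*(k - 4)*(k - 1)*(k^2 - 9) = k*(k - 4)*(k - 1)*(k + 3)*(k - 3)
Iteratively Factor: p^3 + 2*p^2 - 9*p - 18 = (p + 3)*(p^2 - p - 6) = (p + 2)*(p + 3)*(p - 3)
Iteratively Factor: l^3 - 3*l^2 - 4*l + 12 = (l - 2)*(l^2 - l - 6) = (l - 2)*(l + 2)*(l - 3)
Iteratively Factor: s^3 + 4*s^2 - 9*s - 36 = (s + 3)*(s^2 + s - 12) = (s + 3)*(s + 4)*(s - 3)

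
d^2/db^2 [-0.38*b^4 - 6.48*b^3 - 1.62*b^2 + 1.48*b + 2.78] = -4.56*b^2 - 38.88*b - 3.24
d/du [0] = 0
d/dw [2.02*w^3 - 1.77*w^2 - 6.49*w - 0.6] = 6.06*w^2 - 3.54*w - 6.49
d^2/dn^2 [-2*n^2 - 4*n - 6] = -4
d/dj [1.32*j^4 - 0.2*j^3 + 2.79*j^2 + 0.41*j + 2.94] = 5.28*j^3 - 0.6*j^2 + 5.58*j + 0.41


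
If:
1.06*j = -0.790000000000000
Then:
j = -0.75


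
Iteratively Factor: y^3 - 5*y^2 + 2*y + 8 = (y - 2)*(y^2 - 3*y - 4) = (y - 4)*(y - 2)*(y + 1)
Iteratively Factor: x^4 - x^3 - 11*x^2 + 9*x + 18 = (x + 3)*(x^3 - 4*x^2 + x + 6) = (x - 2)*(x + 3)*(x^2 - 2*x - 3) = (x - 2)*(x + 1)*(x + 3)*(x - 3)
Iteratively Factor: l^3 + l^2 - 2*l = (l - 1)*(l^2 + 2*l) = l*(l - 1)*(l + 2)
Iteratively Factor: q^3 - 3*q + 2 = (q - 1)*(q^2 + q - 2) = (q - 1)^2*(q + 2)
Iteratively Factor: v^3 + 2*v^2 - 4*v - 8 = (v + 2)*(v^2 - 4) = (v - 2)*(v + 2)*(v + 2)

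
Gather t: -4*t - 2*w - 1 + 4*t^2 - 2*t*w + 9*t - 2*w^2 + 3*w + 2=4*t^2 + t*(5 - 2*w) - 2*w^2 + w + 1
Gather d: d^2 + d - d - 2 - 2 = d^2 - 4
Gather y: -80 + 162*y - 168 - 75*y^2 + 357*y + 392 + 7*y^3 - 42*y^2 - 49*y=7*y^3 - 117*y^2 + 470*y + 144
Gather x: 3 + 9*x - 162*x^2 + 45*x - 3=-162*x^2 + 54*x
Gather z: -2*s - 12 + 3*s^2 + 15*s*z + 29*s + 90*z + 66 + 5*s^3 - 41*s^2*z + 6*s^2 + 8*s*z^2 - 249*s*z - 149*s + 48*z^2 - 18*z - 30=5*s^3 + 9*s^2 - 122*s + z^2*(8*s + 48) + z*(-41*s^2 - 234*s + 72) + 24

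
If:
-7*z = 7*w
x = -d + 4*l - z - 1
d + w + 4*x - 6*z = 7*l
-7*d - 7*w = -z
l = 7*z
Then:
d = 8/85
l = 49/85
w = -7/85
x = 96/85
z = 7/85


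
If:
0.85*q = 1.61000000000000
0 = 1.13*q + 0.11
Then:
No Solution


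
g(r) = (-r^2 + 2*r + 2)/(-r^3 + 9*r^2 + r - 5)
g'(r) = (2 - 2*r)/(-r^3 + 9*r^2 + r - 5) + (-r^2 + 2*r + 2)*(3*r^2 - 18*r - 1)/(-r^3 + 9*r^2 + r - 5)^2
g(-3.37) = -0.12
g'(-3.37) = -0.02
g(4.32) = -0.09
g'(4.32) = -0.05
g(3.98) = -0.07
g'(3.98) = -0.05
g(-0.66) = -0.17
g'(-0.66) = -0.87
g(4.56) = -0.11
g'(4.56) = -0.05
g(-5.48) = -0.09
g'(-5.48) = -0.01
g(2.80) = -0.01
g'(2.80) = -0.07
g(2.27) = 0.04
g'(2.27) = -0.12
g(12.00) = 0.28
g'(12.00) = -0.09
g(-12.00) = -0.06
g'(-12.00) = 0.00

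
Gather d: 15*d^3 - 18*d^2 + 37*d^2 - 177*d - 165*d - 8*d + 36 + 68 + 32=15*d^3 + 19*d^2 - 350*d + 136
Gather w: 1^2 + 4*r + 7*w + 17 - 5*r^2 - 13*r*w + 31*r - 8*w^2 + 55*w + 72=-5*r^2 + 35*r - 8*w^2 + w*(62 - 13*r) + 90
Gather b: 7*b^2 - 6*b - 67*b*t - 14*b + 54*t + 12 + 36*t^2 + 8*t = 7*b^2 + b*(-67*t - 20) + 36*t^2 + 62*t + 12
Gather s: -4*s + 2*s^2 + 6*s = 2*s^2 + 2*s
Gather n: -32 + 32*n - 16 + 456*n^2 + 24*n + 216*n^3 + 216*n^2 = 216*n^3 + 672*n^2 + 56*n - 48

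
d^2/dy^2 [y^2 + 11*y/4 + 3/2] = 2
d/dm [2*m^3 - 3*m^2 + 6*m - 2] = 6*m^2 - 6*m + 6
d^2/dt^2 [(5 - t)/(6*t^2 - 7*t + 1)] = 2*(-(t - 5)*(12*t - 7)^2 + (18*t - 37)*(6*t^2 - 7*t + 1))/(6*t^2 - 7*t + 1)^3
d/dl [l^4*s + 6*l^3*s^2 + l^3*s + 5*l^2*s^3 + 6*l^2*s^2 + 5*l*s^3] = s*(4*l^3 + 18*l^2*s + 3*l^2 + 10*l*s^2 + 12*l*s + 5*s^2)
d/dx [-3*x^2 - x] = -6*x - 1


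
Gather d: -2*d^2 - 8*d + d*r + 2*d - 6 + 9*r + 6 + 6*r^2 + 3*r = -2*d^2 + d*(r - 6) + 6*r^2 + 12*r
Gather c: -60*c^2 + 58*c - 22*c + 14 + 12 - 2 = -60*c^2 + 36*c + 24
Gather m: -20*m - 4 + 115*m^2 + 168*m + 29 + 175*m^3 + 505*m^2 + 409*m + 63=175*m^3 + 620*m^2 + 557*m + 88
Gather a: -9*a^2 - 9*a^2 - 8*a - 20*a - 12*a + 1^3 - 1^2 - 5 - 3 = -18*a^2 - 40*a - 8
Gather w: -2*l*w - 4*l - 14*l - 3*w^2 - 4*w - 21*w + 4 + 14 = -18*l - 3*w^2 + w*(-2*l - 25) + 18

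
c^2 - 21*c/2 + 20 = (c - 8)*(c - 5/2)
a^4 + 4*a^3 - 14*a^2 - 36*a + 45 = (a - 3)*(a - 1)*(a + 3)*(a + 5)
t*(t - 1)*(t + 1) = t^3 - t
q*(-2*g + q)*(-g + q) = 2*g^2*q - 3*g*q^2 + q^3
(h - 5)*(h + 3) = h^2 - 2*h - 15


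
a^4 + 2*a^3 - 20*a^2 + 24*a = a*(a - 2)^2*(a + 6)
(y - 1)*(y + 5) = y^2 + 4*y - 5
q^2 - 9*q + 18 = (q - 6)*(q - 3)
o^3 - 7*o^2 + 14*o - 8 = (o - 4)*(o - 2)*(o - 1)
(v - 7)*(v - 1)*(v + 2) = v^3 - 6*v^2 - 9*v + 14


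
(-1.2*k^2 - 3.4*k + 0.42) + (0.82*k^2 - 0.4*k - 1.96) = -0.38*k^2 - 3.8*k - 1.54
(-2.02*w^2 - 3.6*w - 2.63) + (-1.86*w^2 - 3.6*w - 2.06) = -3.88*w^2 - 7.2*w - 4.69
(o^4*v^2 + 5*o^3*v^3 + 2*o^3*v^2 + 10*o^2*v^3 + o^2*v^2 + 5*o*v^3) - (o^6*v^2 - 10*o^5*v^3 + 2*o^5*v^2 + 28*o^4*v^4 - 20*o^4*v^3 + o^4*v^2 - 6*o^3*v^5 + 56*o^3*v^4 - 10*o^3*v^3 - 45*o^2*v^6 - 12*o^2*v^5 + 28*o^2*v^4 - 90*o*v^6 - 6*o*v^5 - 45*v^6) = -o^6*v^2 + 10*o^5*v^3 - 2*o^5*v^2 - 28*o^4*v^4 + 20*o^4*v^3 + 6*o^3*v^5 - 56*o^3*v^4 + 15*o^3*v^3 + 2*o^3*v^2 + 45*o^2*v^6 + 12*o^2*v^5 - 28*o^2*v^4 + 10*o^2*v^3 + o^2*v^2 + 90*o*v^6 + 6*o*v^5 + 5*o*v^3 + 45*v^6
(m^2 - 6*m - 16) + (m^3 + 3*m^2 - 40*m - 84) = m^3 + 4*m^2 - 46*m - 100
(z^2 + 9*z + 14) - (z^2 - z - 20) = 10*z + 34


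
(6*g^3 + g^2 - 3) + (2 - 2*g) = 6*g^3 + g^2 - 2*g - 1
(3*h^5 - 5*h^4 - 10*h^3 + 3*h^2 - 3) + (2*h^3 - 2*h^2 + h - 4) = 3*h^5 - 5*h^4 - 8*h^3 + h^2 + h - 7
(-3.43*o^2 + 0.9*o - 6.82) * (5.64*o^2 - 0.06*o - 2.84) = -19.3452*o^4 + 5.2818*o^3 - 28.7776*o^2 - 2.1468*o + 19.3688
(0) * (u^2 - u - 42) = 0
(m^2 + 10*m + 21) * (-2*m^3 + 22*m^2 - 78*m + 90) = -2*m^5 + 2*m^4 + 100*m^3 - 228*m^2 - 738*m + 1890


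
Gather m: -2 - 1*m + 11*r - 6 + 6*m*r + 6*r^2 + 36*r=m*(6*r - 1) + 6*r^2 + 47*r - 8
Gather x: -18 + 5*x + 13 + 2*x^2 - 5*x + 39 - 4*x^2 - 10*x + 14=-2*x^2 - 10*x + 48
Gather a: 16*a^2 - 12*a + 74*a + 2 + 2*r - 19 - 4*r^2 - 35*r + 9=16*a^2 + 62*a - 4*r^2 - 33*r - 8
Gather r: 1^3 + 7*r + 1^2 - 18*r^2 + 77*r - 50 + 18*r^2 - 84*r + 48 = 0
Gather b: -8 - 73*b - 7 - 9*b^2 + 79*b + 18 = -9*b^2 + 6*b + 3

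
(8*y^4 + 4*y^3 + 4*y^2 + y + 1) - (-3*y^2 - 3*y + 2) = 8*y^4 + 4*y^3 + 7*y^2 + 4*y - 1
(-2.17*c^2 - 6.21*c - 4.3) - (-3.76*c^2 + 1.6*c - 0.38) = 1.59*c^2 - 7.81*c - 3.92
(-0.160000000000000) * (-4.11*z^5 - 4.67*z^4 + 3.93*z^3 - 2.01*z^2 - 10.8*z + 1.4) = 0.6576*z^5 + 0.7472*z^4 - 0.6288*z^3 + 0.3216*z^2 + 1.728*z - 0.224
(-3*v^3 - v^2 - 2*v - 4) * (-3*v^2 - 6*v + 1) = 9*v^5 + 21*v^4 + 9*v^3 + 23*v^2 + 22*v - 4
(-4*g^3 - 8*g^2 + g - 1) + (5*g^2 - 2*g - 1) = -4*g^3 - 3*g^2 - g - 2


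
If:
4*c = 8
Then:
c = 2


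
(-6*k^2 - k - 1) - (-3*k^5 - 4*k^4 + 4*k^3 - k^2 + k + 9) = 3*k^5 + 4*k^4 - 4*k^3 - 5*k^2 - 2*k - 10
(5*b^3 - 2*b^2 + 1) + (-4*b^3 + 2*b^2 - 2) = b^3 - 1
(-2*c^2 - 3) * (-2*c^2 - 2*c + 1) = 4*c^4 + 4*c^3 + 4*c^2 + 6*c - 3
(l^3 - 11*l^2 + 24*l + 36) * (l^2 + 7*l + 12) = l^5 - 4*l^4 - 41*l^3 + 72*l^2 + 540*l + 432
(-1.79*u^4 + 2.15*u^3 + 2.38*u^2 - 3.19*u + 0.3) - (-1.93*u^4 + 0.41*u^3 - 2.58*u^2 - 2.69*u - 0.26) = 0.14*u^4 + 1.74*u^3 + 4.96*u^2 - 0.5*u + 0.56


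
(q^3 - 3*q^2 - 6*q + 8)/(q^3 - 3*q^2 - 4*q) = (q^2 + q - 2)/(q*(q + 1))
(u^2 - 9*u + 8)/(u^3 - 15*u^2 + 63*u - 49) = (u - 8)/(u^2 - 14*u + 49)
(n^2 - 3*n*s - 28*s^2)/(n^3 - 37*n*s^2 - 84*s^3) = 1/(n + 3*s)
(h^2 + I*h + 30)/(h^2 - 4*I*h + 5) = (h + 6*I)/(h + I)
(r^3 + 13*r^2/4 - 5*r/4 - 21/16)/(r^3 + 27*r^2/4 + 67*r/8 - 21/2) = (r + 1/2)/(r + 4)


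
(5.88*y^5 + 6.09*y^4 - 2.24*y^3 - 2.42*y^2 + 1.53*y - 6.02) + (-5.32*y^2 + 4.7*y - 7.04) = 5.88*y^5 + 6.09*y^4 - 2.24*y^3 - 7.74*y^2 + 6.23*y - 13.06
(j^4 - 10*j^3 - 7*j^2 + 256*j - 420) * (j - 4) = j^5 - 14*j^4 + 33*j^3 + 284*j^2 - 1444*j + 1680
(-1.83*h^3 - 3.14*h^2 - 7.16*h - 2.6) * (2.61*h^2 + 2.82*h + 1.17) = -4.7763*h^5 - 13.356*h^4 - 29.6835*h^3 - 30.651*h^2 - 15.7092*h - 3.042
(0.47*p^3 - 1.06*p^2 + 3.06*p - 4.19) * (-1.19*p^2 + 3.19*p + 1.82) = -0.5593*p^5 + 2.7607*p^4 - 6.1674*p^3 + 12.8183*p^2 - 7.7969*p - 7.6258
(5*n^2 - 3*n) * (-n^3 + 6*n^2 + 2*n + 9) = -5*n^5 + 33*n^4 - 8*n^3 + 39*n^2 - 27*n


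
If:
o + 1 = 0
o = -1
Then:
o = -1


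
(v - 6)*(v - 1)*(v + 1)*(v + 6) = v^4 - 37*v^2 + 36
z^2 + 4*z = z*(z + 4)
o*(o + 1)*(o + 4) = o^3 + 5*o^2 + 4*o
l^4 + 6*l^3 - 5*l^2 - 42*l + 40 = (l - 2)*(l - 1)*(l + 4)*(l + 5)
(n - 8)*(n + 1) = n^2 - 7*n - 8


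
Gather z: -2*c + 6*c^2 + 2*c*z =6*c^2 + 2*c*z - 2*c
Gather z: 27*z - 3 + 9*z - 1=36*z - 4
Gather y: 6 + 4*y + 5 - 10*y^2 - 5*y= -10*y^2 - y + 11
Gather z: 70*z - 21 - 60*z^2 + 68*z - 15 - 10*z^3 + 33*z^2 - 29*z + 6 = -10*z^3 - 27*z^2 + 109*z - 30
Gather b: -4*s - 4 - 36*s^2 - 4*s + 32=-36*s^2 - 8*s + 28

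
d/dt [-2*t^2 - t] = -4*t - 1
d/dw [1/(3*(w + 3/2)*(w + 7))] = 2*(-4*w - 17)/(3*(4*w^4 + 68*w^3 + 373*w^2 + 714*w + 441))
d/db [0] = 0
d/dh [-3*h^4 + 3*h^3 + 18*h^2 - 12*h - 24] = -12*h^3 + 9*h^2 + 36*h - 12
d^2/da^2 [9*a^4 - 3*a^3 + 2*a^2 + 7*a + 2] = 108*a^2 - 18*a + 4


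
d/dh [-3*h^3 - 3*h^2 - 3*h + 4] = -9*h^2 - 6*h - 3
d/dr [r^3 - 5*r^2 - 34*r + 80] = 3*r^2 - 10*r - 34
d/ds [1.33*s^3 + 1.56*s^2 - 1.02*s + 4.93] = 3.99*s^2 + 3.12*s - 1.02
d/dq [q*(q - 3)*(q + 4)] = 3*q^2 + 2*q - 12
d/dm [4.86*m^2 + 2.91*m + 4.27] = 9.72*m + 2.91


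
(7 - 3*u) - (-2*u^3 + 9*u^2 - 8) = 2*u^3 - 9*u^2 - 3*u + 15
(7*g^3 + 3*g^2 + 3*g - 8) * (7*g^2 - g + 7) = 49*g^5 + 14*g^4 + 67*g^3 - 38*g^2 + 29*g - 56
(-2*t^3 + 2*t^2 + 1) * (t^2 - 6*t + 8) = -2*t^5 + 14*t^4 - 28*t^3 + 17*t^2 - 6*t + 8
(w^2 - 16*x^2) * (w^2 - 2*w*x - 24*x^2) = w^4 - 2*w^3*x - 40*w^2*x^2 + 32*w*x^3 + 384*x^4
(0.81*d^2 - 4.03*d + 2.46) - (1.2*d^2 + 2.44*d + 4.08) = -0.39*d^2 - 6.47*d - 1.62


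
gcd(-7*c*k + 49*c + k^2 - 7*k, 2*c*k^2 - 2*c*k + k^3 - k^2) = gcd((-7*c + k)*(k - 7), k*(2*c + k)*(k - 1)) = 1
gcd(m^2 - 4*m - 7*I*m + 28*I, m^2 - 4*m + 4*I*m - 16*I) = m - 4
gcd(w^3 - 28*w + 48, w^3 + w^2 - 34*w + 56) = w^2 - 6*w + 8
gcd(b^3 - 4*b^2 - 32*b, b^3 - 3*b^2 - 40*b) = b^2 - 8*b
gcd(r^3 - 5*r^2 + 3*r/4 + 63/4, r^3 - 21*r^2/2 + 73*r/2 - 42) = r^2 - 13*r/2 + 21/2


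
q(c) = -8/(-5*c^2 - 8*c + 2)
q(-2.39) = 1.08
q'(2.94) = -0.07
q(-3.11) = 0.37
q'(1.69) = -0.30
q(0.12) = -8.26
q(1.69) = 0.31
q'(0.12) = -78.55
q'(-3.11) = 0.40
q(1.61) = 0.34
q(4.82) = 0.05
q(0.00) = -4.00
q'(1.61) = -0.34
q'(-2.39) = 2.30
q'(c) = -8*(10*c + 8)/(-5*c^2 - 8*c + 2)^2 = 16*(-5*c - 4)/(5*c^2 + 8*c - 2)^2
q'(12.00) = 0.00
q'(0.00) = -16.00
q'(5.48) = -0.01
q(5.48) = 0.04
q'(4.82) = -0.02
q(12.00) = 0.01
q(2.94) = 0.12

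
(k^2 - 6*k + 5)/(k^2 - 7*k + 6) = (k - 5)/(k - 6)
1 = 1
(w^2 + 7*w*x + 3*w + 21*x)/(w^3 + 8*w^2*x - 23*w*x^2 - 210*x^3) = (-w - 3)/(-w^2 - w*x + 30*x^2)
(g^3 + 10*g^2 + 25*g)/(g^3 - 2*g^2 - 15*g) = (g^2 + 10*g + 25)/(g^2 - 2*g - 15)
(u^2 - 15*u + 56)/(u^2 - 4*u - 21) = (u - 8)/(u + 3)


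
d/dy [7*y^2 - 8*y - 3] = 14*y - 8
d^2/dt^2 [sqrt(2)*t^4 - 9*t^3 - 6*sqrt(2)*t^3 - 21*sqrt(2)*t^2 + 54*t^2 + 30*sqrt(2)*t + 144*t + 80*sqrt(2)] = 12*sqrt(2)*t^2 - 54*t - 36*sqrt(2)*t - 42*sqrt(2) + 108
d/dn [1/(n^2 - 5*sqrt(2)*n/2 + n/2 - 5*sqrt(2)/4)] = 8*(-4*n - 1 + 5*sqrt(2))/(4*n^2 - 10*sqrt(2)*n + 2*n - 5*sqrt(2))^2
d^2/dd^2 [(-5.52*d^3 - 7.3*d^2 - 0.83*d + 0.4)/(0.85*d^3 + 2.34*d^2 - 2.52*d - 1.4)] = (1.4210854715202e-14*d^7 + 11.41006*d^6 - 74.54109*d^5 - 179.08242*d^4 - 313.902352*d^3 - 264.18792*d^2 - 92.526*d - 15.0584)/(0.614125*d^9 + 5.07195*d^8 + 8.50068*d^7 - 20.295276*d^6 - 41.909616*d^5 + 39.575088*d^4 + 38.528112*d^3 - 12.91248*d^2 - 14.8176*d - 2.744)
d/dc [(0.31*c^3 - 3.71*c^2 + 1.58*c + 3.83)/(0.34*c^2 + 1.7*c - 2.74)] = (0.1054*c^4 + 1.054*c^3 - 9.3924*c^2 + 17.7264*c - 10.8402)/(0.1156*c^4 + 1.156*c^3 + 1.0268*c^2 - 9.316*c + 7.5076)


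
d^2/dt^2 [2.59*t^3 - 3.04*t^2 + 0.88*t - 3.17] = 15.54*t - 6.08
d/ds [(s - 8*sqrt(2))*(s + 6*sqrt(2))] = 2*s - 2*sqrt(2)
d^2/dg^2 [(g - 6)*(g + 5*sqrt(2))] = 2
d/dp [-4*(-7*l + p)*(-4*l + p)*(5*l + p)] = 108*l^2 + 48*l*p - 12*p^2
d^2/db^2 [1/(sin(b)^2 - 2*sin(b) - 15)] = 2*(-2*sin(b)^4 + 3*sin(b)^3 - 29*sin(b)^2 + 9*sin(b) + 19)/((sin(b) - 5)^3*(sin(b) + 3)^3)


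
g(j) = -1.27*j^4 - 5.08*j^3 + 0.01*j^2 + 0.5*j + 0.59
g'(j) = -5.08*j^3 - 15.24*j^2 + 0.02*j + 0.5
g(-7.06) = -1369.98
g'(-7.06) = 1028.37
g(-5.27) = -237.84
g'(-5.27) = 320.66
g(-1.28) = 7.21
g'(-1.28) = -13.84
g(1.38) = -16.66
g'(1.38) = -41.85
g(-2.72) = 32.02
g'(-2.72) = -10.08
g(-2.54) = 29.77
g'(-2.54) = -14.63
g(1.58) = -26.55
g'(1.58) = -57.55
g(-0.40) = 0.68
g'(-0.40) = -1.62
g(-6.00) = -550.69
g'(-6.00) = 549.02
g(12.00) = -35104.93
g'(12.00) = -10972.06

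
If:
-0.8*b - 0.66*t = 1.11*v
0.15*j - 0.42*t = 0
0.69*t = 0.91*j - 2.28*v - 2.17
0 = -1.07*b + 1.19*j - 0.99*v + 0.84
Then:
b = 1.48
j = -0.22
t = -0.08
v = -1.02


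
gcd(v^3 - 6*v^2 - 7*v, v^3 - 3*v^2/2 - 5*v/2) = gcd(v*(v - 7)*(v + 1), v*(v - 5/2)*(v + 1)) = v^2 + v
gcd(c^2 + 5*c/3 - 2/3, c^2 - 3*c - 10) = c + 2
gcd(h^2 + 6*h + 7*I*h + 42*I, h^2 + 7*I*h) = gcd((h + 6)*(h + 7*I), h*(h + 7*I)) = h + 7*I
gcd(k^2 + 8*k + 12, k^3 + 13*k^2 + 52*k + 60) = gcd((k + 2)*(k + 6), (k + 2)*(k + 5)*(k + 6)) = k^2 + 8*k + 12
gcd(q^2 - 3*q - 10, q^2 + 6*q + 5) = 1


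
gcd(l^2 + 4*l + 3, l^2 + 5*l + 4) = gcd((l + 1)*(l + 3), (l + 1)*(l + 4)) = l + 1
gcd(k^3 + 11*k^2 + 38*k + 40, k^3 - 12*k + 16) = k + 4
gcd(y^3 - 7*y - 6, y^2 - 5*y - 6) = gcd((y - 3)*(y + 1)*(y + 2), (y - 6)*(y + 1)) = y + 1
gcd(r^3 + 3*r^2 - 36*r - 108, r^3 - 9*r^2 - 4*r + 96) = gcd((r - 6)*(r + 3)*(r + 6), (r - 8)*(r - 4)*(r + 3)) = r + 3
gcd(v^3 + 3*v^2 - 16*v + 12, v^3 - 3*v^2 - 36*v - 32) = 1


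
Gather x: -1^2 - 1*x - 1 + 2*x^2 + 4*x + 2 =2*x^2 + 3*x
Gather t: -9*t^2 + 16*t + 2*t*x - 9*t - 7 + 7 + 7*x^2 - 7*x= -9*t^2 + t*(2*x + 7) + 7*x^2 - 7*x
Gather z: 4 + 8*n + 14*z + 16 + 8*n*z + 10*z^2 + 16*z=8*n + 10*z^2 + z*(8*n + 30) + 20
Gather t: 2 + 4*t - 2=4*t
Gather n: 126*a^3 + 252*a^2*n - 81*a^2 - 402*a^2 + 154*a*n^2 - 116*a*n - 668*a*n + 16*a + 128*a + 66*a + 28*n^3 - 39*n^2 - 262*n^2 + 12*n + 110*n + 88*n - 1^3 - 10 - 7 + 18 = 126*a^3 - 483*a^2 + 210*a + 28*n^3 + n^2*(154*a - 301) + n*(252*a^2 - 784*a + 210)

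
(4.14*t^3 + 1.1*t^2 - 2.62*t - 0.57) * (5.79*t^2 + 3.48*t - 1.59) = 23.9706*t^5 + 20.7762*t^4 - 17.9244*t^3 - 14.1669*t^2 + 2.1822*t + 0.9063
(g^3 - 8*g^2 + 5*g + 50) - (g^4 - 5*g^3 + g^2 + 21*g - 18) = -g^4 + 6*g^3 - 9*g^2 - 16*g + 68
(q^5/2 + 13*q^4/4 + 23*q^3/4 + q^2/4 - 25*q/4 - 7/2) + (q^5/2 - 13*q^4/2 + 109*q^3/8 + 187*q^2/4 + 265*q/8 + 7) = q^5 - 13*q^4/4 + 155*q^3/8 + 47*q^2 + 215*q/8 + 7/2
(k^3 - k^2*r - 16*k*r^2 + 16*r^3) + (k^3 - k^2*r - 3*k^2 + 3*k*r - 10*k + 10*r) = 2*k^3 - 2*k^2*r - 3*k^2 - 16*k*r^2 + 3*k*r - 10*k + 16*r^3 + 10*r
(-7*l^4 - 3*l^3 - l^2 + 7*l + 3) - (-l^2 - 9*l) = -7*l^4 - 3*l^3 + 16*l + 3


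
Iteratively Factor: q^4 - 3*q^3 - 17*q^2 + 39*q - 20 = (q + 4)*(q^3 - 7*q^2 + 11*q - 5) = (q - 1)*(q + 4)*(q^2 - 6*q + 5) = (q - 5)*(q - 1)*(q + 4)*(q - 1)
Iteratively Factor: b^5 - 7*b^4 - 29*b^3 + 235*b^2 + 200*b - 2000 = (b - 5)*(b^4 - 2*b^3 - 39*b^2 + 40*b + 400) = (b - 5)^2*(b^3 + 3*b^2 - 24*b - 80) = (b - 5)^2*(b + 4)*(b^2 - b - 20) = (b - 5)^2*(b + 4)^2*(b - 5)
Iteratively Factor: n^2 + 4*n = (n + 4)*(n)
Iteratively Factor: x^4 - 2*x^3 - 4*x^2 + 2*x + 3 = (x - 1)*(x^3 - x^2 - 5*x - 3) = (x - 1)*(x + 1)*(x^2 - 2*x - 3) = (x - 3)*(x - 1)*(x + 1)*(x + 1)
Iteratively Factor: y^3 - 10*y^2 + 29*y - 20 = (y - 1)*(y^2 - 9*y + 20) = (y - 5)*(y - 1)*(y - 4)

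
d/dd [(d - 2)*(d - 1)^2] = (d - 1)*(3*d - 5)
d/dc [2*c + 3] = 2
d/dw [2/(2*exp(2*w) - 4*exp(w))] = 2*(1 - exp(w))*exp(-w)/(exp(w) - 2)^2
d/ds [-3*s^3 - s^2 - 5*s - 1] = -9*s^2 - 2*s - 5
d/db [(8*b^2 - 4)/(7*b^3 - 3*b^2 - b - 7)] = 4*(-14*b^4 + 19*b^2 - 34*b - 1)/(49*b^6 - 42*b^5 - 5*b^4 - 92*b^3 + 43*b^2 + 14*b + 49)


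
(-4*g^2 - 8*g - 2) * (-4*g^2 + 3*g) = 16*g^4 + 20*g^3 - 16*g^2 - 6*g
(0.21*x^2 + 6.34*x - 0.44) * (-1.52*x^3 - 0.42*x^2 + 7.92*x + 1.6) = -0.3192*x^5 - 9.725*x^4 - 0.3308*x^3 + 50.7336*x^2 + 6.6592*x - 0.704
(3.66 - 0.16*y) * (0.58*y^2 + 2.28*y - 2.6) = -0.0928*y^3 + 1.758*y^2 + 8.7608*y - 9.516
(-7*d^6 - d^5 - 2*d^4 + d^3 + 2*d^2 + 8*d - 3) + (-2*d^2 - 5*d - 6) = -7*d^6 - d^5 - 2*d^4 + d^3 + 3*d - 9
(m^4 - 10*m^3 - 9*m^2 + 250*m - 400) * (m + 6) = m^5 - 4*m^4 - 69*m^3 + 196*m^2 + 1100*m - 2400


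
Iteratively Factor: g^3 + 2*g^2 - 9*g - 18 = (g - 3)*(g^2 + 5*g + 6) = (g - 3)*(g + 3)*(g + 2)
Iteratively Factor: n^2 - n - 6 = (n + 2)*(n - 3)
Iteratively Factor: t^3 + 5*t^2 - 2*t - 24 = (t - 2)*(t^2 + 7*t + 12) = (t - 2)*(t + 3)*(t + 4)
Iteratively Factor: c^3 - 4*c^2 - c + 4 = (c - 4)*(c^2 - 1) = (c - 4)*(c - 1)*(c + 1)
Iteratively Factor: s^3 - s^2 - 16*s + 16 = (s - 1)*(s^2 - 16) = (s - 1)*(s + 4)*(s - 4)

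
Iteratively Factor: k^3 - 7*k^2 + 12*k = (k)*(k^2 - 7*k + 12) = k*(k - 4)*(k - 3)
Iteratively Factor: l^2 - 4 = (l + 2)*(l - 2)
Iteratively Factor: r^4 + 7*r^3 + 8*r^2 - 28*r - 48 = (r + 4)*(r^3 + 3*r^2 - 4*r - 12) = (r - 2)*(r + 4)*(r^2 + 5*r + 6) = (r - 2)*(r + 3)*(r + 4)*(r + 2)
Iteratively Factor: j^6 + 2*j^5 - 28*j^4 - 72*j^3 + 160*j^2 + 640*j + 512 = (j - 4)*(j^5 + 6*j^4 - 4*j^3 - 88*j^2 - 192*j - 128) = (j - 4)*(j + 2)*(j^4 + 4*j^3 - 12*j^2 - 64*j - 64) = (j - 4)*(j + 2)^2*(j^3 + 2*j^2 - 16*j - 32) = (j - 4)^2*(j + 2)^2*(j^2 + 6*j + 8) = (j - 4)^2*(j + 2)^3*(j + 4)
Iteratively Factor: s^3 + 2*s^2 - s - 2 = (s + 2)*(s^2 - 1) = (s - 1)*(s + 2)*(s + 1)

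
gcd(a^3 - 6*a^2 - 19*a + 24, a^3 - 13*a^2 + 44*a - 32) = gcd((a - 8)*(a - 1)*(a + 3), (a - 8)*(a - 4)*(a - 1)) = a^2 - 9*a + 8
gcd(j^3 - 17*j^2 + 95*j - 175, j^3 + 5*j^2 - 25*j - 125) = j - 5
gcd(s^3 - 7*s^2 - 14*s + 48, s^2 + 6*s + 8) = 1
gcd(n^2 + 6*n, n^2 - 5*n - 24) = 1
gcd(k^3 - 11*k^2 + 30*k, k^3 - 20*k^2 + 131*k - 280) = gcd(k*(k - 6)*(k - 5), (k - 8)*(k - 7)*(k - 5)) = k - 5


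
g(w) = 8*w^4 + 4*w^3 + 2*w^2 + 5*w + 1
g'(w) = 32*w^3 + 12*w^2 + 4*w + 5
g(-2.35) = 192.37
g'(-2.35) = -353.42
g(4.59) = 4003.82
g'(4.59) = 3370.66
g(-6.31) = 11726.70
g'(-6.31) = -7582.11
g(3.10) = 893.70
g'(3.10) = 1086.03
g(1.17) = 30.99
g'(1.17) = 77.36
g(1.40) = 53.63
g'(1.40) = 121.93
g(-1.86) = 68.63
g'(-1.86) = -166.84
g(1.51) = 68.47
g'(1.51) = 148.58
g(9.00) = 55612.00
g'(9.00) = 24341.00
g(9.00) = 55612.00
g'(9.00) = 24341.00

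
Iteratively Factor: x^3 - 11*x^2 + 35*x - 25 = (x - 5)*(x^2 - 6*x + 5) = (x - 5)^2*(x - 1)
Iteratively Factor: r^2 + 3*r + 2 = (r + 2)*(r + 1)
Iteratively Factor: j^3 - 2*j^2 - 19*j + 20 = (j + 4)*(j^2 - 6*j + 5) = (j - 1)*(j + 4)*(j - 5)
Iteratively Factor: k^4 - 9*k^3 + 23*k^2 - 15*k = (k - 5)*(k^3 - 4*k^2 + 3*k) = (k - 5)*(k - 1)*(k^2 - 3*k) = k*(k - 5)*(k - 1)*(k - 3)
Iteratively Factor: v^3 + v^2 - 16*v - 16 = (v + 1)*(v^2 - 16) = (v - 4)*(v + 1)*(v + 4)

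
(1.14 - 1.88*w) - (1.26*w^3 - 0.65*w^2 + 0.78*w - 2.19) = -1.26*w^3 + 0.65*w^2 - 2.66*w + 3.33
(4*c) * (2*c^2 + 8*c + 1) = 8*c^3 + 32*c^2 + 4*c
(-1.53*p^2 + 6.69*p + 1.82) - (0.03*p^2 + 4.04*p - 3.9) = -1.56*p^2 + 2.65*p + 5.72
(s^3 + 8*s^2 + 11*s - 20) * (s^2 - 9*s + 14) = s^5 - s^4 - 47*s^3 - 7*s^2 + 334*s - 280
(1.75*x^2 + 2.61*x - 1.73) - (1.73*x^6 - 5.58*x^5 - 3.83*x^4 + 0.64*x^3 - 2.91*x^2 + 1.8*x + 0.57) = -1.73*x^6 + 5.58*x^5 + 3.83*x^4 - 0.64*x^3 + 4.66*x^2 + 0.81*x - 2.3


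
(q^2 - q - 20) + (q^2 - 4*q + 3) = 2*q^2 - 5*q - 17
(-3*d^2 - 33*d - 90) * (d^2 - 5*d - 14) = -3*d^4 - 18*d^3 + 117*d^2 + 912*d + 1260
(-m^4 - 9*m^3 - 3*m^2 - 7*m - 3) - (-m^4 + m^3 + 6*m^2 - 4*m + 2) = -10*m^3 - 9*m^2 - 3*m - 5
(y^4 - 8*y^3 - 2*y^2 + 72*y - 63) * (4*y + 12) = 4*y^5 - 20*y^4 - 104*y^3 + 264*y^2 + 612*y - 756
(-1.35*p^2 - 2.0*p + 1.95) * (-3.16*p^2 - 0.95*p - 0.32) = 4.266*p^4 + 7.6025*p^3 - 3.83*p^2 - 1.2125*p - 0.624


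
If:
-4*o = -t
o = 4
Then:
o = 4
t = 16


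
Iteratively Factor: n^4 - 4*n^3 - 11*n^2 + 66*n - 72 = (n + 4)*(n^3 - 8*n^2 + 21*n - 18) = (n - 3)*(n + 4)*(n^2 - 5*n + 6) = (n - 3)^2*(n + 4)*(n - 2)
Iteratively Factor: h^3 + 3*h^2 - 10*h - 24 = (h + 4)*(h^2 - h - 6) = (h + 2)*(h + 4)*(h - 3)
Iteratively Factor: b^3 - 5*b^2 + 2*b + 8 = (b - 2)*(b^2 - 3*b - 4) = (b - 4)*(b - 2)*(b + 1)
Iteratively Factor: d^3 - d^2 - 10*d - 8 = (d + 1)*(d^2 - 2*d - 8) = (d + 1)*(d + 2)*(d - 4)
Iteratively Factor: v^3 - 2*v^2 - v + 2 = (v - 1)*(v^2 - v - 2) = (v - 1)*(v + 1)*(v - 2)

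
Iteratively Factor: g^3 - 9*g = (g - 3)*(g^2 + 3*g) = g*(g - 3)*(g + 3)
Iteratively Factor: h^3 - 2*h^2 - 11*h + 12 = (h + 3)*(h^2 - 5*h + 4) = (h - 4)*(h + 3)*(h - 1)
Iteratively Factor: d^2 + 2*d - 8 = (d - 2)*(d + 4)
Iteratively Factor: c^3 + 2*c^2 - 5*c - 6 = (c - 2)*(c^2 + 4*c + 3) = (c - 2)*(c + 3)*(c + 1)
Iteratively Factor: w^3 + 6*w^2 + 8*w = (w + 2)*(w^2 + 4*w) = w*(w + 2)*(w + 4)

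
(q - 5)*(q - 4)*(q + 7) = q^3 - 2*q^2 - 43*q + 140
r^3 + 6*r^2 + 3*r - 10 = (r - 1)*(r + 2)*(r + 5)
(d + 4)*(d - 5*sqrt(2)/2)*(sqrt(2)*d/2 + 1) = sqrt(2)*d^3/2 - 3*d^2/2 + 2*sqrt(2)*d^2 - 6*d - 5*sqrt(2)*d/2 - 10*sqrt(2)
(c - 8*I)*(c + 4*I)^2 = c^3 + 48*c + 128*I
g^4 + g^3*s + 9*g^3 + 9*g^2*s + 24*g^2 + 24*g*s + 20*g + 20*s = (g + 2)^2*(g + 5)*(g + s)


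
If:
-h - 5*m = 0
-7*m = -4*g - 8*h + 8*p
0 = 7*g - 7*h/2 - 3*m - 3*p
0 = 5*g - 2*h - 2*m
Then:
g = 0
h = 0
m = 0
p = 0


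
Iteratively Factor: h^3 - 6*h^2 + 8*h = (h)*(h^2 - 6*h + 8) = h*(h - 2)*(h - 4)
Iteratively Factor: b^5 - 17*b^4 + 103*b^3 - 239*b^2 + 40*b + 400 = (b - 4)*(b^4 - 13*b^3 + 51*b^2 - 35*b - 100) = (b - 4)*(b + 1)*(b^3 - 14*b^2 + 65*b - 100) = (b - 4)^2*(b + 1)*(b^2 - 10*b + 25) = (b - 5)*(b - 4)^2*(b + 1)*(b - 5)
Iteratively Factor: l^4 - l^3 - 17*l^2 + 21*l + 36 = (l - 3)*(l^3 + 2*l^2 - 11*l - 12) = (l - 3)^2*(l^2 + 5*l + 4) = (l - 3)^2*(l + 4)*(l + 1)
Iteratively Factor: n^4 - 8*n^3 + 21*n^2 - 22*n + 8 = (n - 2)*(n^3 - 6*n^2 + 9*n - 4) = (n - 2)*(n - 1)*(n^2 - 5*n + 4) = (n - 2)*(n - 1)^2*(n - 4)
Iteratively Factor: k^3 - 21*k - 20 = (k + 4)*(k^2 - 4*k - 5) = (k - 5)*(k + 4)*(k + 1)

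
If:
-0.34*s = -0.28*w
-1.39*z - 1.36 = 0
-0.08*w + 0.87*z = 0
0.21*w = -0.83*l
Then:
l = 2.69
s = -8.76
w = -10.64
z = -0.98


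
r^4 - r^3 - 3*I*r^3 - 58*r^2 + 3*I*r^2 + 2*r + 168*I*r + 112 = (r - 8)*(r + 7)*(r - 2*I)*(r - I)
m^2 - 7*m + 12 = (m - 4)*(m - 3)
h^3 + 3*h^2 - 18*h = h*(h - 3)*(h + 6)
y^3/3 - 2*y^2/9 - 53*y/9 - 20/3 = (y/3 + 1)*(y - 5)*(y + 4/3)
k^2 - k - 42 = (k - 7)*(k + 6)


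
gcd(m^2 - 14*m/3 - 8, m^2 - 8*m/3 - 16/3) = m + 4/3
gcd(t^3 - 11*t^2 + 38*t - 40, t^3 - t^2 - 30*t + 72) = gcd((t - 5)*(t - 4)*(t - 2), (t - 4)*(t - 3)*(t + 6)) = t - 4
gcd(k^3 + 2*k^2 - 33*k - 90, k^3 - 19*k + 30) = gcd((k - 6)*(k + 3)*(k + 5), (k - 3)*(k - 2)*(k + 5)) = k + 5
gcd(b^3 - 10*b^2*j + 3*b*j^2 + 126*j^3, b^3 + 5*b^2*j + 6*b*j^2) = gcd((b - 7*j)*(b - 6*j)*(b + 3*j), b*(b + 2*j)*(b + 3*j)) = b + 3*j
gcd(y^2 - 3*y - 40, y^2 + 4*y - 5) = y + 5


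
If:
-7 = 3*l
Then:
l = -7/3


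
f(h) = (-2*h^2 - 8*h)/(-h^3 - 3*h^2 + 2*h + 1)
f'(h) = (-4*h - 8)/(-h^3 - 3*h^2 + 2*h + 1) + (-2*h^2 - 8*h)*(3*h^2 + 6*h - 2)/(-h^3 - 3*h^2 + 2*h + 1)^2 = 2*(-h*(h + 4)*(3*h^2 + 6*h - 2) + 2*(h + 2)*(h^3 + 3*h^2 - 2*h - 1))/(h^3 + 3*h^2 - 2*h - 1)^2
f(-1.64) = -1.30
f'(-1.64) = -0.59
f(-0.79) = -2.59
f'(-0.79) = -3.96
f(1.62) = 2.31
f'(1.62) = -2.73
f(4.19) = 0.59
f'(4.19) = -0.17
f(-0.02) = 0.17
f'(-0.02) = -8.63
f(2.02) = 1.57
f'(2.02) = -1.24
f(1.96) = 1.65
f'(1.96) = -1.37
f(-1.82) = -1.21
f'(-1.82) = -0.44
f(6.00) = 0.39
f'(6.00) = -0.07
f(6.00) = 0.39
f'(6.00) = -0.07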